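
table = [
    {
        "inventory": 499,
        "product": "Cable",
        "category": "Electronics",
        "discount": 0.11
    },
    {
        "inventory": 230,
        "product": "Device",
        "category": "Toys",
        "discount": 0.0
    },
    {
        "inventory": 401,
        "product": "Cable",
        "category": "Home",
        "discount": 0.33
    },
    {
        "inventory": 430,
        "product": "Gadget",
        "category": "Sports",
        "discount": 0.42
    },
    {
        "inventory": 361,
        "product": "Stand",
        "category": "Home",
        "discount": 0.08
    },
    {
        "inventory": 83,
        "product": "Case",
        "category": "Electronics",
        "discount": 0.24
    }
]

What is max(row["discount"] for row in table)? 0.42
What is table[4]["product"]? "Stand"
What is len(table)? 6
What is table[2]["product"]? "Cable"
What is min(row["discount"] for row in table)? 0.0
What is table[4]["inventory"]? 361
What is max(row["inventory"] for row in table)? 499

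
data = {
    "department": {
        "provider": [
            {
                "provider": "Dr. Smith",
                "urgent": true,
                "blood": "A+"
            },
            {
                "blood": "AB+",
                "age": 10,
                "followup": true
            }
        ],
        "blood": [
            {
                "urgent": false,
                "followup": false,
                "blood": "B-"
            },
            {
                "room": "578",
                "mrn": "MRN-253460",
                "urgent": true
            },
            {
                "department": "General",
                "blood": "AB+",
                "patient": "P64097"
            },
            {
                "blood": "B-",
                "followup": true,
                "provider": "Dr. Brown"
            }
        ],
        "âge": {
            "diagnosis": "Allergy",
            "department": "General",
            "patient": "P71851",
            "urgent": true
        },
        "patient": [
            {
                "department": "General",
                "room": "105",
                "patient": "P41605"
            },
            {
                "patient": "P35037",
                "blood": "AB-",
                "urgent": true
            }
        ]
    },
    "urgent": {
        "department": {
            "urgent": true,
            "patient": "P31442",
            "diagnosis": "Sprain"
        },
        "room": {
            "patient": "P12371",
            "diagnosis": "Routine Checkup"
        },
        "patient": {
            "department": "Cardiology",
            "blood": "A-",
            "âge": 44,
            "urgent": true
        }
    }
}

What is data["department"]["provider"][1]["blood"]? "AB+"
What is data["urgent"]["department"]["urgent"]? True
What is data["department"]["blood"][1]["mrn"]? "MRN-253460"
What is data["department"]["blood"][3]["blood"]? "B-"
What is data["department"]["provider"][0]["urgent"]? True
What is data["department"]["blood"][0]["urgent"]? False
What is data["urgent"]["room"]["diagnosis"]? "Routine Checkup"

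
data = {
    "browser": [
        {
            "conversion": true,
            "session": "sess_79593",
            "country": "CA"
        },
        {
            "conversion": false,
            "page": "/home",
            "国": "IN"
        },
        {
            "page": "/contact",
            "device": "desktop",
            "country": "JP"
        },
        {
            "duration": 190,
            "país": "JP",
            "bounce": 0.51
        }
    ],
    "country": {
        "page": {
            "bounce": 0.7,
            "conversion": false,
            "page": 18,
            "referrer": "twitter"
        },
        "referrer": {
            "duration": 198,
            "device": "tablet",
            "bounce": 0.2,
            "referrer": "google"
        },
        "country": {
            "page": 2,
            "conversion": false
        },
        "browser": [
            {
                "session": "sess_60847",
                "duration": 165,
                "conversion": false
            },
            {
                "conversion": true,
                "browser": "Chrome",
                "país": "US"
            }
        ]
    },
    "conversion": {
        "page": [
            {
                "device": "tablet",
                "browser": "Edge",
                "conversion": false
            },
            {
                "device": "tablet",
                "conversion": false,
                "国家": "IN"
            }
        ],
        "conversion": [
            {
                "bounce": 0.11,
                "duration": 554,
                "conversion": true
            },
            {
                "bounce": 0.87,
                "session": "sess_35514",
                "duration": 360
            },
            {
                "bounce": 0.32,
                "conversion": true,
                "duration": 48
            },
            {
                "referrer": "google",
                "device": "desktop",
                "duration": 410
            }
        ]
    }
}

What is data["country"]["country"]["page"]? 2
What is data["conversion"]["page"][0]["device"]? "tablet"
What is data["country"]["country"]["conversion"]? False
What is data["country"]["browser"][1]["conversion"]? True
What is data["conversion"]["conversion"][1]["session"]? "sess_35514"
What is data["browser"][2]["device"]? "desktop"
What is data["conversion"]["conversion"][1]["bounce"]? 0.87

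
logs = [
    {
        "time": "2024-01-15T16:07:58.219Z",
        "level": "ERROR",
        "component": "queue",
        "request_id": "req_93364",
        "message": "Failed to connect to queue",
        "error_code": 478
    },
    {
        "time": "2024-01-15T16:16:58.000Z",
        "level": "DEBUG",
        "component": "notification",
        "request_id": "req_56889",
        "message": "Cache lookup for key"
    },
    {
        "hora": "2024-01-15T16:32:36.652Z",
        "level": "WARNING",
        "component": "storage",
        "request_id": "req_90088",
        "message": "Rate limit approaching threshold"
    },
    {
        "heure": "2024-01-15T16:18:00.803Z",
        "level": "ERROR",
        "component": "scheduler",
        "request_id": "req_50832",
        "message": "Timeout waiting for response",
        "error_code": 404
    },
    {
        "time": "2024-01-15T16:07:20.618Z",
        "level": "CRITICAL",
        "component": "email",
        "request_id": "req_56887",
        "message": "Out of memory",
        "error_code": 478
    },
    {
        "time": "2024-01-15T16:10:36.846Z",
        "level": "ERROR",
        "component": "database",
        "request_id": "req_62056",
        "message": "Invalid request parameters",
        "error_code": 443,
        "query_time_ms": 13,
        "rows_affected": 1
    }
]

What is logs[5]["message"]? "Invalid request parameters"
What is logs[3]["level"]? "ERROR"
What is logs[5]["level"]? "ERROR"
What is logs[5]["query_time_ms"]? 13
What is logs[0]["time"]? "2024-01-15T16:07:58.219Z"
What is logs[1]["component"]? "notification"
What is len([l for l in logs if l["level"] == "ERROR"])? 3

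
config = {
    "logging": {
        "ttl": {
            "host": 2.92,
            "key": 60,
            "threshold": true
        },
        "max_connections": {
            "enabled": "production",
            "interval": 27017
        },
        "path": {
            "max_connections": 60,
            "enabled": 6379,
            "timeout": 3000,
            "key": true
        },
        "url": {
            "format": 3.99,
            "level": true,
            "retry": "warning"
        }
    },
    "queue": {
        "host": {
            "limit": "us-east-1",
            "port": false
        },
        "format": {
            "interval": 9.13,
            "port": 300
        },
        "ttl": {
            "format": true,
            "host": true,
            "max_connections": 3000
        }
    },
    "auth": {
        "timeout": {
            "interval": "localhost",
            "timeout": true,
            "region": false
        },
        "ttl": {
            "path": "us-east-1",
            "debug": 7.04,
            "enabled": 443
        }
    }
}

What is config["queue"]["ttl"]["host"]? True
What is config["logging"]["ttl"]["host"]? 2.92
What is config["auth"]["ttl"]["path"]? "us-east-1"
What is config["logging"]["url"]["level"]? True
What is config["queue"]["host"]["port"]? False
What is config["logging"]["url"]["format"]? 3.99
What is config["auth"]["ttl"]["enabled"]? 443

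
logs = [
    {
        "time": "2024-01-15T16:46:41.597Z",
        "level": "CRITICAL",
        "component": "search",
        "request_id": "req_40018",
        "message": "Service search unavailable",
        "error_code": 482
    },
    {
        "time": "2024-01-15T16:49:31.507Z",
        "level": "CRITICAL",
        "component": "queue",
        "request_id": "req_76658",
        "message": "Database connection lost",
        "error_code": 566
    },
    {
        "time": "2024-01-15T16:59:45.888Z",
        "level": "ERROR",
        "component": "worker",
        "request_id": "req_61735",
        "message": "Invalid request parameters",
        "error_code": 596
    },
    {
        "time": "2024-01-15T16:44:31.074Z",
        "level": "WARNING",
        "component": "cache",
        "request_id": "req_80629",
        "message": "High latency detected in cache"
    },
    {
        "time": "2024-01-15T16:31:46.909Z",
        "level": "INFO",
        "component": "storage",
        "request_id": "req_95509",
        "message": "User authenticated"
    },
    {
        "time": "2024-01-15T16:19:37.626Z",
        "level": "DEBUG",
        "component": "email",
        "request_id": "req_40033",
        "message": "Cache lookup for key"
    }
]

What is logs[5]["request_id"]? "req_40033"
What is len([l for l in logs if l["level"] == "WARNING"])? 1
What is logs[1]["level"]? "CRITICAL"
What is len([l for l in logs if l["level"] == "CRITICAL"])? 2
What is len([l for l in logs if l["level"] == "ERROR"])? 1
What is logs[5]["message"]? "Cache lookup for key"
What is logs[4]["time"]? "2024-01-15T16:31:46.909Z"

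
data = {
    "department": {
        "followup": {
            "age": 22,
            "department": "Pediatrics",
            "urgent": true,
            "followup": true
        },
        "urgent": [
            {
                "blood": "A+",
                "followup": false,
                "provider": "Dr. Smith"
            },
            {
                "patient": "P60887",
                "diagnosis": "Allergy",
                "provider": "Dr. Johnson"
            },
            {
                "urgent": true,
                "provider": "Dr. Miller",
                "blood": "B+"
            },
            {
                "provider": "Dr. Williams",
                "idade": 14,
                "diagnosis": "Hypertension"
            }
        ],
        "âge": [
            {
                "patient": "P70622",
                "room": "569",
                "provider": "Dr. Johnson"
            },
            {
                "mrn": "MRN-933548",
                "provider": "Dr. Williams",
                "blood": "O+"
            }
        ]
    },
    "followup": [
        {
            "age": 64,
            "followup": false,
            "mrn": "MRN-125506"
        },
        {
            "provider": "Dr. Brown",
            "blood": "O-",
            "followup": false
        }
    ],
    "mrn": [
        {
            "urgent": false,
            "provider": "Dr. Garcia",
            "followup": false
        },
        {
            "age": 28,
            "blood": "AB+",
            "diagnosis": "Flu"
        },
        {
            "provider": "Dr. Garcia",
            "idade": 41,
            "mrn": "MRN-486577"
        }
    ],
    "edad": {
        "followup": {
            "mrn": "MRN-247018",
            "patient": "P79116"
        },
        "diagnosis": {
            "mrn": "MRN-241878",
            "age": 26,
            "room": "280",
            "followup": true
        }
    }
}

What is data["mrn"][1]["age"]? 28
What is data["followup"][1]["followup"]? False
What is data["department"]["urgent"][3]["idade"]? 14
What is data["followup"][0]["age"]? 64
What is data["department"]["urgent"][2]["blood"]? "B+"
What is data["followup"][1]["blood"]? "O-"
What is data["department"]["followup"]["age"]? 22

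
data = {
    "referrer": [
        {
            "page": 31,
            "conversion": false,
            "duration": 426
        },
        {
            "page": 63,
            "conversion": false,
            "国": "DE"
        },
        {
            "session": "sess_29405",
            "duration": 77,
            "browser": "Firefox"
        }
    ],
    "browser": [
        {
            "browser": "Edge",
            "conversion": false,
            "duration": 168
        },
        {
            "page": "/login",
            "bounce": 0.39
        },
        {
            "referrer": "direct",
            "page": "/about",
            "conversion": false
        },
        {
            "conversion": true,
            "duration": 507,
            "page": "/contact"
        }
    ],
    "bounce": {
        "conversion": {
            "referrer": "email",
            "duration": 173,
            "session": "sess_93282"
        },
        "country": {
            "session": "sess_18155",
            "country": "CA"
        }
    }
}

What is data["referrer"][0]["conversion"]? False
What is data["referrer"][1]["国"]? "DE"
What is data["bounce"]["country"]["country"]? "CA"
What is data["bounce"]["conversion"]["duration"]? 173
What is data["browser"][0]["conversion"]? False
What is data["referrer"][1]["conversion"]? False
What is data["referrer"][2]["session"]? "sess_29405"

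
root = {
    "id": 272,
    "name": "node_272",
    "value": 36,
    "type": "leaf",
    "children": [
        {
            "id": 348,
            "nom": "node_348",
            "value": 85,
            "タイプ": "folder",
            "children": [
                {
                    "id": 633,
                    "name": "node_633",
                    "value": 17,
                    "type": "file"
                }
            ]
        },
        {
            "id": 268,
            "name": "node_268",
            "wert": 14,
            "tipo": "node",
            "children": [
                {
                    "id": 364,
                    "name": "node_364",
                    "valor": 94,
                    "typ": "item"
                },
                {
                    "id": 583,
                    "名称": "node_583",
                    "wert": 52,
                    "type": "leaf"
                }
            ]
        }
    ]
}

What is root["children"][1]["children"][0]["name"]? "node_364"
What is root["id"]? 272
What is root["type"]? "leaf"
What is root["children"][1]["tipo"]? "node"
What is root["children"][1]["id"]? 268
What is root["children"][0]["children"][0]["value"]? 17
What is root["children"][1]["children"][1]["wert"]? 52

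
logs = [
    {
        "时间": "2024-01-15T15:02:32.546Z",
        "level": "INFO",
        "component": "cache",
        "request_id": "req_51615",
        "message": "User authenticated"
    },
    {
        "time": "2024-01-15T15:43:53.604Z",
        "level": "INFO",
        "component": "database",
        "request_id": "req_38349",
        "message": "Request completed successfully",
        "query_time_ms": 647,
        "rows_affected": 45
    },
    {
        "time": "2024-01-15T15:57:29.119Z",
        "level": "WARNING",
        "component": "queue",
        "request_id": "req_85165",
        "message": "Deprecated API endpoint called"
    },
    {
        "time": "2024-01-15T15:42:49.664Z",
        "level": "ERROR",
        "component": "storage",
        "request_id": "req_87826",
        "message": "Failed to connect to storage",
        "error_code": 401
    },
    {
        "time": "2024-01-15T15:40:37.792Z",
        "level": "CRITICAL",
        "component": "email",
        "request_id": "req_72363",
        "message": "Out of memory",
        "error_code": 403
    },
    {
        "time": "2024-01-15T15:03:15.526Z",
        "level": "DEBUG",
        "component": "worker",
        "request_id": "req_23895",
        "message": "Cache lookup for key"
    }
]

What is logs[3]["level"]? "ERROR"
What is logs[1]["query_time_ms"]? 647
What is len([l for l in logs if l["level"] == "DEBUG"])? 1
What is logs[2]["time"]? "2024-01-15T15:57:29.119Z"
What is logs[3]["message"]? "Failed to connect to storage"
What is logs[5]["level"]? "DEBUG"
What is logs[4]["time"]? "2024-01-15T15:40:37.792Z"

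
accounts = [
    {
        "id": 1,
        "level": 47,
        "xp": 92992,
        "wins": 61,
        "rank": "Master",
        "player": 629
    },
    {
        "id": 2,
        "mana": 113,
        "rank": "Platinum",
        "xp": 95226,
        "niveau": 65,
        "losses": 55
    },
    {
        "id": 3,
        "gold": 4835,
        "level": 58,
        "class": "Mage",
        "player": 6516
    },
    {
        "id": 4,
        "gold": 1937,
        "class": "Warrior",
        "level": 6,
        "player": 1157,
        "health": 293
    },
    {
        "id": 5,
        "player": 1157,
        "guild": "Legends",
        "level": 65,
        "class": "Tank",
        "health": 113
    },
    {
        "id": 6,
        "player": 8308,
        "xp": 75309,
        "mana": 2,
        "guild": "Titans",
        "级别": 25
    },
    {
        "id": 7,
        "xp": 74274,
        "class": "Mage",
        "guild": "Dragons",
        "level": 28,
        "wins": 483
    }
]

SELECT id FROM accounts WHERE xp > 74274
[1, 2, 6]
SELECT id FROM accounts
[1, 2, 3, 4, 5, 6, 7]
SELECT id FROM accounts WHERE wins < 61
[]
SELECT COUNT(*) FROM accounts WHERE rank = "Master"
1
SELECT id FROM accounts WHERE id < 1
[]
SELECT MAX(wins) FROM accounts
483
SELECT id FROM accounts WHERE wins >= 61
[1, 7]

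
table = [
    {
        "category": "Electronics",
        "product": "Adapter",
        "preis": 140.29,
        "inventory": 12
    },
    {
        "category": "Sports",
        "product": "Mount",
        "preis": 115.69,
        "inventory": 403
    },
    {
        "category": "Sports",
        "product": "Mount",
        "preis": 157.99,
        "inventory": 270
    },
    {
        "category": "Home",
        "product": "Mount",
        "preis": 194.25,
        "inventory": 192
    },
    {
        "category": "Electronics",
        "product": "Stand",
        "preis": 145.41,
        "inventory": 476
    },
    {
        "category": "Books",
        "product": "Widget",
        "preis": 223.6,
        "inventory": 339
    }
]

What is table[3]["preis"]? 194.25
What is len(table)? 6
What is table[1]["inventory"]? 403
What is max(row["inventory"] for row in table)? 476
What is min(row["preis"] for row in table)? 115.69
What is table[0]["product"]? "Adapter"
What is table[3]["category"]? "Home"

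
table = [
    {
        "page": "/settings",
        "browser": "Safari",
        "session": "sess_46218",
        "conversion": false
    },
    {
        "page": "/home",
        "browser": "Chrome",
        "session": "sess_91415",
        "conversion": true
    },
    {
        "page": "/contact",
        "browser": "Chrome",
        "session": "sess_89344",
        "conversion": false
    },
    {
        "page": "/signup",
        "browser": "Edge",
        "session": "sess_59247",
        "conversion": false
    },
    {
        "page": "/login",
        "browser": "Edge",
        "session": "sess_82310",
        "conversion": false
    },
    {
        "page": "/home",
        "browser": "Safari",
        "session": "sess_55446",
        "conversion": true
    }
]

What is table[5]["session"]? "sess_55446"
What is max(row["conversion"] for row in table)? True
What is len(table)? 6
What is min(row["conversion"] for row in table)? False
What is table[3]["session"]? "sess_59247"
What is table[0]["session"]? "sess_46218"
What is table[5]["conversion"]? True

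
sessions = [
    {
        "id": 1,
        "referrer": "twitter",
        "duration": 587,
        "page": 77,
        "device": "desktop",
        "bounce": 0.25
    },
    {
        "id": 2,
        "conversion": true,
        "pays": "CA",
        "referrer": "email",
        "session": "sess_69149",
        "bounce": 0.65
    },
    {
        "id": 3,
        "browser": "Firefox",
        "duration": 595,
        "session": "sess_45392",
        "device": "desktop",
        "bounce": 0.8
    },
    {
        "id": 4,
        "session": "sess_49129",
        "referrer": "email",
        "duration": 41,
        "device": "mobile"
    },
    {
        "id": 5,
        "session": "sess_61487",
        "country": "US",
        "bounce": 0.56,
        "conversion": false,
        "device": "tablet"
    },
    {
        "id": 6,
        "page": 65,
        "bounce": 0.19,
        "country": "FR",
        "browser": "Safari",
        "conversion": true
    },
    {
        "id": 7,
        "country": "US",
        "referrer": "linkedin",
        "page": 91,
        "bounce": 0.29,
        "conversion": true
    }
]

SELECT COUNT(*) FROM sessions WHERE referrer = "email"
2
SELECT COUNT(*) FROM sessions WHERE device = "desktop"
2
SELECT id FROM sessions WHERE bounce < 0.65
[1, 5, 6, 7]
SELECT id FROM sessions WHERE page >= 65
[1, 6, 7]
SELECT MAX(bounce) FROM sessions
0.8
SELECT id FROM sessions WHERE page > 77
[7]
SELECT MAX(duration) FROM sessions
595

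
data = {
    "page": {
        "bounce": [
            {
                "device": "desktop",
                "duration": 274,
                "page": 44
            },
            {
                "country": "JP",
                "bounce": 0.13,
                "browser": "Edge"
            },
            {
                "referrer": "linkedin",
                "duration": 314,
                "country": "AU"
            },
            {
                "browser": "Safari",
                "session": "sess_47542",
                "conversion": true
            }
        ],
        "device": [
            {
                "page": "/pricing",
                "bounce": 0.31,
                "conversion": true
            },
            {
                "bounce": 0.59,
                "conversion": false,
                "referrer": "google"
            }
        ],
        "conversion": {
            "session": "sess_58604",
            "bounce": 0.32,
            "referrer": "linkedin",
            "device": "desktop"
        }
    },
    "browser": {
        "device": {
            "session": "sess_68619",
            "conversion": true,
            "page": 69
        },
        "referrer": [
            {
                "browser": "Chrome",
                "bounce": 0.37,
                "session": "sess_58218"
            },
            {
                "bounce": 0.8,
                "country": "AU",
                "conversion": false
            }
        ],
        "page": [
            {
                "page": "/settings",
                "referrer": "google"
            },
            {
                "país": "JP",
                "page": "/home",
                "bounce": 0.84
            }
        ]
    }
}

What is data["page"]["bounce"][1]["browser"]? "Edge"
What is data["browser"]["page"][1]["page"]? "/home"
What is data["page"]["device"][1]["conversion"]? False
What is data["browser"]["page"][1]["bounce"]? 0.84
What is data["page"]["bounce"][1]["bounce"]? 0.13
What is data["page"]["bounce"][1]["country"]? "JP"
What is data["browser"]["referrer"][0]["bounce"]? 0.37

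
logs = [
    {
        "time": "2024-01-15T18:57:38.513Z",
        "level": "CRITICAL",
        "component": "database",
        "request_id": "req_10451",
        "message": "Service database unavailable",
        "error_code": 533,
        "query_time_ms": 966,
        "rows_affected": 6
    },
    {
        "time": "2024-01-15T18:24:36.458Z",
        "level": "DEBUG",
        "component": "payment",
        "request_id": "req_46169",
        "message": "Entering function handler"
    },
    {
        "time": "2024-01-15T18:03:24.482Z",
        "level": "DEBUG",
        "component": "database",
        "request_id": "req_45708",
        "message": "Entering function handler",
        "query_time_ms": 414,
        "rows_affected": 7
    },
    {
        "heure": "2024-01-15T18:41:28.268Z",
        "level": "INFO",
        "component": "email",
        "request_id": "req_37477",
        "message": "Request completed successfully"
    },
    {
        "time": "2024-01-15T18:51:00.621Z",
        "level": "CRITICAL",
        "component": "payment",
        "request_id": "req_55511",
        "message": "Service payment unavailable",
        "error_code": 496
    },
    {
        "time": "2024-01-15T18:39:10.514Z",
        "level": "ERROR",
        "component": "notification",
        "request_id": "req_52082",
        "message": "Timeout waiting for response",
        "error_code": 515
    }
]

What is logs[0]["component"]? "database"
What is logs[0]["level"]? "CRITICAL"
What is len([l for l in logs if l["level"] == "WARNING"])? 0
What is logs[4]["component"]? "payment"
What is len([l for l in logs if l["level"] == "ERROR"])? 1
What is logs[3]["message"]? "Request completed successfully"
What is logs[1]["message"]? "Entering function handler"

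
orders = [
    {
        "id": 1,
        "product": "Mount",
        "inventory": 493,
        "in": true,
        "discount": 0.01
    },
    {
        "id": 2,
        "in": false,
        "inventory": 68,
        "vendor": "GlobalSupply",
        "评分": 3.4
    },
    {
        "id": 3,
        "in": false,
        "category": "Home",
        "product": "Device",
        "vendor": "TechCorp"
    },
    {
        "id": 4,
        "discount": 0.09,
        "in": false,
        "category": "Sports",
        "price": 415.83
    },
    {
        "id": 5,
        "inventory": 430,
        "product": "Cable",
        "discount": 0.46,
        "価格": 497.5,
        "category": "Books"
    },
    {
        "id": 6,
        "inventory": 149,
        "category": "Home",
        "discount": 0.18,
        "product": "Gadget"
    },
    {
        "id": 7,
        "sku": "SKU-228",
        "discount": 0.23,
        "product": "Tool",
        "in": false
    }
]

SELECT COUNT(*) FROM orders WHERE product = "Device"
1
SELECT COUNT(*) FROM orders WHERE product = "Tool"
1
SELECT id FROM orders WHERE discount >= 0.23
[5, 7]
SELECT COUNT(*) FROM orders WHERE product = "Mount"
1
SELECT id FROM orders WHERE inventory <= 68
[2]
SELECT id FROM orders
[1, 2, 3, 4, 5, 6, 7]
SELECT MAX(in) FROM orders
True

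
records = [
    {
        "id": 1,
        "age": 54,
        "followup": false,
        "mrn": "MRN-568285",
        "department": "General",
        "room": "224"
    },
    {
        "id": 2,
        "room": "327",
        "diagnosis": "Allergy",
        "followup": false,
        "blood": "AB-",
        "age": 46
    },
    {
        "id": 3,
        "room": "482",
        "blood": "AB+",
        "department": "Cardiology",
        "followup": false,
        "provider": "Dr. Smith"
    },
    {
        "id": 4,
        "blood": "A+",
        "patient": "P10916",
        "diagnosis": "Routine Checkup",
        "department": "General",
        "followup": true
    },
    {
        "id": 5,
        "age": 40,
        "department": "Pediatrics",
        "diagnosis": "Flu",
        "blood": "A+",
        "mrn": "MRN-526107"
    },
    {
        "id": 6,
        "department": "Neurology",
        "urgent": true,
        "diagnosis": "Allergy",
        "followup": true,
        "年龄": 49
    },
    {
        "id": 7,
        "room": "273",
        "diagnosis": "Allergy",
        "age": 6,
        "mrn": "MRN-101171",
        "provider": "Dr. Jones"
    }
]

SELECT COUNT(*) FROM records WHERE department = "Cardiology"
1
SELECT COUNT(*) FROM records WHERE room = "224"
1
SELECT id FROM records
[1, 2, 3, 4, 5, 6, 7]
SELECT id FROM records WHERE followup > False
[4, 6]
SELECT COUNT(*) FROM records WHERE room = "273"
1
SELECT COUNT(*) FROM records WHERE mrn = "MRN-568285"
1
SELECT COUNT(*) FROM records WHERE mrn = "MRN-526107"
1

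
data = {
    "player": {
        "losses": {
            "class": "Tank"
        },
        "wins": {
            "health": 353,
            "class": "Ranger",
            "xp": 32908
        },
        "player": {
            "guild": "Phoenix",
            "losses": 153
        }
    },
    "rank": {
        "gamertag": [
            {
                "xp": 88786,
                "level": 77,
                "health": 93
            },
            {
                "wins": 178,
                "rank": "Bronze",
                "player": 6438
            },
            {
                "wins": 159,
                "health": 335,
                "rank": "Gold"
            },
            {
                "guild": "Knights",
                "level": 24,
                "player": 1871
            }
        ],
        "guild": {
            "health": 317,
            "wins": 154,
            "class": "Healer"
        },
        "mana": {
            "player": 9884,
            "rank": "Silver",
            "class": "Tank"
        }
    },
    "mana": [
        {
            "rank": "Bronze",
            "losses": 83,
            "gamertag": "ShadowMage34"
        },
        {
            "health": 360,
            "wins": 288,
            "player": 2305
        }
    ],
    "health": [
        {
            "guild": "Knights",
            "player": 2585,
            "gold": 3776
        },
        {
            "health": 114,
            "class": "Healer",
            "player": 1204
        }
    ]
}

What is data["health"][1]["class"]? "Healer"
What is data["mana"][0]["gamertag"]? "ShadowMage34"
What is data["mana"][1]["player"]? 2305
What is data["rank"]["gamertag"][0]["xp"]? 88786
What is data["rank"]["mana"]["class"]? "Tank"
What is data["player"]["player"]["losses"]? 153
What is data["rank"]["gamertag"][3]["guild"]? "Knights"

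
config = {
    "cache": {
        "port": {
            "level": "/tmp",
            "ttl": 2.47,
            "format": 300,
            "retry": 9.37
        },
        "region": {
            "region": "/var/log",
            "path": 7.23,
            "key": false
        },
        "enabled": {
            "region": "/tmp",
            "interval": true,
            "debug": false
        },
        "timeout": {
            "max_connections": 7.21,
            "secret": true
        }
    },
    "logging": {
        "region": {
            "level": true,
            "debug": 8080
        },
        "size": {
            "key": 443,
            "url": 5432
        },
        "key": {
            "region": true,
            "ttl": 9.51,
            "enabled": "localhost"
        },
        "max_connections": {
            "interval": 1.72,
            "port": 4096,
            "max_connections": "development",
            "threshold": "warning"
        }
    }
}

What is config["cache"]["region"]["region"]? "/var/log"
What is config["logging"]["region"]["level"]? True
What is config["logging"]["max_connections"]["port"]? 4096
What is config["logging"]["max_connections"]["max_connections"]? "development"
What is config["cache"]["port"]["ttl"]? 2.47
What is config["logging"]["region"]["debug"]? 8080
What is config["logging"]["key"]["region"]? True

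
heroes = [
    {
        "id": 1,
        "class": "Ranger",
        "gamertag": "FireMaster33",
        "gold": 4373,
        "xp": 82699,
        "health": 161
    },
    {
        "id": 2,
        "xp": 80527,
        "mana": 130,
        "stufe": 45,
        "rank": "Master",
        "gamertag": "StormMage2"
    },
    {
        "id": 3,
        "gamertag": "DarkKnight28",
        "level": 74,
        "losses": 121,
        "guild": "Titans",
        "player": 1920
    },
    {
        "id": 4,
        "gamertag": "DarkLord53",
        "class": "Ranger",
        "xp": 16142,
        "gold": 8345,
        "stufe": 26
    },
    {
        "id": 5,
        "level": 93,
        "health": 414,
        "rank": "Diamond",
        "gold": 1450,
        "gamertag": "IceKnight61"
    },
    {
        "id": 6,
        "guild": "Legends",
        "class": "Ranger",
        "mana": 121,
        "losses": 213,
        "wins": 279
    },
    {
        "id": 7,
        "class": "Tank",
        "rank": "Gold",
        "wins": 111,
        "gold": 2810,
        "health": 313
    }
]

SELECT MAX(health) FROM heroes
414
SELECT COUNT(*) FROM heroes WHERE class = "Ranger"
3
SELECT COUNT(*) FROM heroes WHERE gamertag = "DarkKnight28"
1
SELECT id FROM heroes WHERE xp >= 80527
[1, 2]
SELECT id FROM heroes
[1, 2, 3, 4, 5, 6, 7]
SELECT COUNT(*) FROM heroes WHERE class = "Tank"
1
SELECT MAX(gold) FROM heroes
8345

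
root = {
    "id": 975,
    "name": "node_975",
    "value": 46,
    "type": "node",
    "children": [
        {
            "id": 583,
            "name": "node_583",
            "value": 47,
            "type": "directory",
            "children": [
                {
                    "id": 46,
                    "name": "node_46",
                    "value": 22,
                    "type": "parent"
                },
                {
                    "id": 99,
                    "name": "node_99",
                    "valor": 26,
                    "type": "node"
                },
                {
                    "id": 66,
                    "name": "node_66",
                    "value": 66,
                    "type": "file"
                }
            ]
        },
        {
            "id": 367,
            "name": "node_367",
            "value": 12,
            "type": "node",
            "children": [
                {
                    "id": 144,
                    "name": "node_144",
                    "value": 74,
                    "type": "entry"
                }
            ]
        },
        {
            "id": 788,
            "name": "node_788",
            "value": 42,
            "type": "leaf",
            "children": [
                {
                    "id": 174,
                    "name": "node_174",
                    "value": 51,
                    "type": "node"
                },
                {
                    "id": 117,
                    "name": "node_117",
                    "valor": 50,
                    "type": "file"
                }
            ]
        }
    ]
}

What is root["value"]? 46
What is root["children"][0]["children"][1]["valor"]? 26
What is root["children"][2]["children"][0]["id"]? 174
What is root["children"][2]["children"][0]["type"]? "node"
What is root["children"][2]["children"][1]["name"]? "node_117"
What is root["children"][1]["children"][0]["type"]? "entry"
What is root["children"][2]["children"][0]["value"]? 51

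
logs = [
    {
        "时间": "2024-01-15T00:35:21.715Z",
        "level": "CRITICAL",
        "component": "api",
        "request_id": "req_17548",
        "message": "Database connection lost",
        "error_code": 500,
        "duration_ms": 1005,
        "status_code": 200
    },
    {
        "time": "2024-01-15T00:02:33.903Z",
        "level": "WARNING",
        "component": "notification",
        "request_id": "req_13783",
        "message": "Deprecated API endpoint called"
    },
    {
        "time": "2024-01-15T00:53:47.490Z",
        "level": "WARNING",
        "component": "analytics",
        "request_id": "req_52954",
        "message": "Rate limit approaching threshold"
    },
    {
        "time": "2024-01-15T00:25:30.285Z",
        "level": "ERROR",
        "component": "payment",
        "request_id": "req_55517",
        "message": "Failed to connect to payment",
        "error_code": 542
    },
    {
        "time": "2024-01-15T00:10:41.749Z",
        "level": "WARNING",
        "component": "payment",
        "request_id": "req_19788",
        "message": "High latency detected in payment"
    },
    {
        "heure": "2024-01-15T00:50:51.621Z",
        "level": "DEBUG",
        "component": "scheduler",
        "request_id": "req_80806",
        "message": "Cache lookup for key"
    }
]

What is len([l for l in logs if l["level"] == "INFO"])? 0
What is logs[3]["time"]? "2024-01-15T00:25:30.285Z"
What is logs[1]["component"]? "notification"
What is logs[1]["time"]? "2024-01-15T00:02:33.903Z"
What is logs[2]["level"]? "WARNING"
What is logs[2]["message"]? "Rate limit approaching threshold"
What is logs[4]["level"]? "WARNING"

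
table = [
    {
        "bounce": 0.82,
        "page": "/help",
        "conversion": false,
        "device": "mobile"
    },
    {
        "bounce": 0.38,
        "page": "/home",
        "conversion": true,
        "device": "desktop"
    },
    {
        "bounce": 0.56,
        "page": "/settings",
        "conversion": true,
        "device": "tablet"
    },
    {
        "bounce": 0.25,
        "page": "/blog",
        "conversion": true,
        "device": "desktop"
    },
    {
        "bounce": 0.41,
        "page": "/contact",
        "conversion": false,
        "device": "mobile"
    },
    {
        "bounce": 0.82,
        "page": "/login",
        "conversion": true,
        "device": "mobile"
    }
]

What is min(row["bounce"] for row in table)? 0.25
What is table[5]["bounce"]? 0.82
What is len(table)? 6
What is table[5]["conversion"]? True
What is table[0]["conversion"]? False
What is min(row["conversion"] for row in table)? False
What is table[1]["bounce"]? 0.38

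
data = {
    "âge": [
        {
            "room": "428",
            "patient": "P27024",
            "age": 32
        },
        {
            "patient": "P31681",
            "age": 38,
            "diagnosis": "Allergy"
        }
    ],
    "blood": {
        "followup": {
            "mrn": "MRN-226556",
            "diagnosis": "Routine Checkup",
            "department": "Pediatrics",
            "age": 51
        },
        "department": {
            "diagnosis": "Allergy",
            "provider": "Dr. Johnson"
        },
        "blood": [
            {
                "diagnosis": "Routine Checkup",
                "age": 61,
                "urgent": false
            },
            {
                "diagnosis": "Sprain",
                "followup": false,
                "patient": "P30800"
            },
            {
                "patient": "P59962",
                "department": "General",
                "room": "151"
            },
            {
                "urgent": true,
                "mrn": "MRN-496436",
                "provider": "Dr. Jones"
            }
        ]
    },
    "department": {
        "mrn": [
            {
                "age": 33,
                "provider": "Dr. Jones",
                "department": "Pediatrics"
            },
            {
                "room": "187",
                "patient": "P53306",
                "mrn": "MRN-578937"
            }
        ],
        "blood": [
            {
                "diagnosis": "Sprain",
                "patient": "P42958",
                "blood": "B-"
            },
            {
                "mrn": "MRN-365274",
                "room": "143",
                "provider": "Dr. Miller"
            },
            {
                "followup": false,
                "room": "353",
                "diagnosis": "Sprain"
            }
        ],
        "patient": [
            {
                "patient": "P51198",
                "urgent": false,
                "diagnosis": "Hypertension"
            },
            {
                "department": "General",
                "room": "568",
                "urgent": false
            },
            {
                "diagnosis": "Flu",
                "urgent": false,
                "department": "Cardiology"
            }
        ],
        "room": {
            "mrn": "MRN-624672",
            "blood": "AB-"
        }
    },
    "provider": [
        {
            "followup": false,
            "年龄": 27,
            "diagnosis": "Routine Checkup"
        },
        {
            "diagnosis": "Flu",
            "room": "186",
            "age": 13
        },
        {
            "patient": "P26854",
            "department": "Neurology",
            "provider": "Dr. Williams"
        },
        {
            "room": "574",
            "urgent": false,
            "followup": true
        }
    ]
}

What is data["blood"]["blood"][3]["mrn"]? "MRN-496436"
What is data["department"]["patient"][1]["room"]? "568"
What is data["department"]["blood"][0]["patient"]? "P42958"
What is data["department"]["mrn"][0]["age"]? 33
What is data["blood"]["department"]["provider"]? "Dr. Johnson"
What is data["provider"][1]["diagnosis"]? "Flu"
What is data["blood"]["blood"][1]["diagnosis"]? "Sprain"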